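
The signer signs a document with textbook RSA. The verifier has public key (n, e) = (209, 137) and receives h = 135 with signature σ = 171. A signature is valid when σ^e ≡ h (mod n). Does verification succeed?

fails

Squares mod 209: σ^1≡171, σ^2≡190, σ^4≡152, σ^8≡114, σ^16≡38, σ^32≡190, σ^64≡152, σ^128≡114
137 = 128 + 8 + 1, so σ^137 ≡ 114·114·171 ≡ 19 (mod 209)
19 ≠ 135, so verification fails.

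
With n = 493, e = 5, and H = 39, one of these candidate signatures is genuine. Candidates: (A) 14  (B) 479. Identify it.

B

Candidate A: Squares mod 493: 14^1≡14, 14^2≡196, 14^4≡455; 5 = 4 + 1, so 14^5 ≡ 455·14 ≡ 454 (mod 493)
Candidate B: Squares mod 493: 479^1≡479, 479^2≡196, 479^4≡455; 5 = 4 + 1, so 479^5 ≡ 455·479 ≡ 39 (mod 493)
  → matches H = 39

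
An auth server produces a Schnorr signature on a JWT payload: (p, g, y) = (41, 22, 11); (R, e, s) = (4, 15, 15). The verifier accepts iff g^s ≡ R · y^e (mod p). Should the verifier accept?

reject

g^s mod p:
22^15 mod 41 = 38
R · y^e mod p:
11^15 mod 41 = 27
4·27 = 108 ≡ 26 (mod 41)
38 ≠ 26; the check fails.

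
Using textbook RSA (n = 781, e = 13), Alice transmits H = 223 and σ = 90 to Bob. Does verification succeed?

fails

σ^2 ≡ 90^2 = 8100 ≡ 290
σ^4 ≡ 290^2 = 84100 ≡ 533
σ^8 ≡ 533^2 = 284089 ≡ 586
13 = 8 + 4 + 1, so σ^13 ≡ 586·533·90 ≡ 668 (mod 781)
The recovered value 668 does not match the digest 223.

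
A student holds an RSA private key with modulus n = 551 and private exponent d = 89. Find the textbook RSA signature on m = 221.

m^2 ≡ 221^2 = 48841 ≡ 353
m^4 ≡ 353^2 = 124609 ≡ 83
m^8 ≡ 83^2 = 6889 ≡ 277
m^16 ≡ 277^2 = 76729 ≡ 140
m^32 ≡ 140^2 = 19600 ≡ 315
m^64 ≡ 315^2 = 99225 ≡ 45
89 = 64 + 16 + 8 + 1, so m^89 ≡ 45·140·277·221 ≡ 160 (mod 551)

160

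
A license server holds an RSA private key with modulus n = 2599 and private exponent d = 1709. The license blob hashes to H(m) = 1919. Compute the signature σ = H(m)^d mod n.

(H(m))^2 ≡ 1919^2 = 3682561 ≡ 2377
(H(m))^4 ≡ 2377^2 = 5650129 ≡ 2502
(H(m))^8 ≡ 2502^2 = 6260004 ≡ 1612
(H(m))^16 ≡ 1612^2 = 2598544 ≡ 2143
(H(m))^32 ≡ 2143^2 = 4592449 ≡ 16
(H(m))^64 ≡ 16^2 = 256
(H(m))^128 ≡ 256^2 = 65536 ≡ 561
(H(m))^256 ≡ 561^2 = 314721 ≡ 242
(H(m))^512 ≡ 242^2 = 58564 ≡ 1386
(H(m))^1024 ≡ 1386^2 = 1920996 ≡ 335
1709 = 1024 + 512 + 128 + 32 + 8 + 4 + 1, so (H(m))^1709 ≡ 335·1386·561·16·1612·2502·1919 ≡ 902 (mod 2599)

902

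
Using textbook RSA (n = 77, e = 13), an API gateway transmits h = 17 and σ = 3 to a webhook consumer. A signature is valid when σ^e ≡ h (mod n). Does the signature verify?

does not verify

σ^2 ≡ 3^2 = 9
σ^4 ≡ 9^2 = 81 ≡ 4
σ^8 ≡ 4^2 = 16
13 = 8 + 4 + 1, so σ^13 ≡ 16·4·3 ≡ 38 (mod 77)
38 ≠ 17, so verification fails.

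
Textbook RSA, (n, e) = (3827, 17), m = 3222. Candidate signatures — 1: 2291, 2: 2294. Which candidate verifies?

2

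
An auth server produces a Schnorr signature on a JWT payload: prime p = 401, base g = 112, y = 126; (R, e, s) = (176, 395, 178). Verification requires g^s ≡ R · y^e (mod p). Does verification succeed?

g^s mod p:
112^2 = 12544 ≡ 113
112^4 ≡ 113^2 = 12769 ≡ 338
112^8 ≡ 338^2 = 114244 ≡ 360
112^16 ≡ 360^2 = 129600 ≡ 77
112^32 ≡ 77^2 = 5929 ≡ 315
112^64 ≡ 315^2 = 99225 ≡ 178
112^128 ≡ 178^2 = 31684 ≡ 5
178 = 128 + 32 + 16 + 2, so 112^178 ≡ 5·315·77·113 ≡ 301 (mod 401)
R · y^e mod p:
126^2 = 15876 ≡ 237
126^4 ≡ 237^2 = 56169 ≡ 29
126^8 ≡ 29^2 = 841 ≡ 39
126^16 ≡ 39^2 = 1521 ≡ 318
126^32 ≡ 318^2 = 101124 ≡ 72
126^64 ≡ 72^2 = 5184 ≡ 372
126^128 ≡ 372^2 = 138384 ≡ 39
126^256 ≡ 39^2 = 1521 ≡ 318
395 = 256 + 128 + 8 + 2 + 1, so 126^395 ≡ 318·39·39·237·126 ≡ 303 (mod 401)
176·303 = 53328 ≡ 396 (mod 401)
301 ≠ 396; the check fails.

fails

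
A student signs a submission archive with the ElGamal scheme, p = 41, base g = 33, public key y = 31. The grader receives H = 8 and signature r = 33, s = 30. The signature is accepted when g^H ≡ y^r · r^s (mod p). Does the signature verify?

Left side g^H mod p:
33^2 = 1089 ≡ 23
33^4 ≡ 23^2 = 529 ≡ 37
33^8 ≡ 37^2 = 1369 ≡ 16
Right side y^r · r^s mod p:
31^2 = 961 ≡ 18
31^4 ≡ 18^2 = 324 ≡ 37
31^8 ≡ 37^2 = 1369 ≡ 16
31^16 ≡ 16^2 = 256 ≡ 10
31^32 ≡ 10^2 = 100 ≡ 18
33 = 32 + 1, so 31^33 ≡ 18·31 ≡ 25 (mod 41)
33^2 = 1089 ≡ 23
33^4 ≡ 23^2 = 529 ≡ 37
33^8 ≡ 37^2 = 1369 ≡ 16
33^16 ≡ 16^2 = 256 ≡ 10
30 = 16 + 8 + 4 + 2, so 33^30 ≡ 10·16·37·23 ≡ 40 (mod 41)
25·40 = 1000 ≡ 16 (mod 41)
16 ≡ 16 (mod 41), so the signature is genuine.

verifies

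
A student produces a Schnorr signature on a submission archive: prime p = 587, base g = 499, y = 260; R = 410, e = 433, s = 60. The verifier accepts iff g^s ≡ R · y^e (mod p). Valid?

g^s mod p:
499^2 = 249001 ≡ 113
499^4 ≡ 113^2 = 12769 ≡ 442
499^8 ≡ 442^2 = 195364 ≡ 480
499^16 ≡ 480^2 = 230400 ≡ 296
499^32 ≡ 296^2 = 87616 ≡ 153
60 = 32 + 16 + 8 + 4, so 499^60 ≡ 153·296·480·442 ≡ 211 (mod 587)
R · y^e mod p:
260^2 = 67600 ≡ 95
260^4 ≡ 95^2 = 9025 ≡ 220
260^8 ≡ 220^2 = 48400 ≡ 266
260^16 ≡ 266^2 = 70756 ≡ 316
260^32 ≡ 316^2 = 99856 ≡ 66
260^64 ≡ 66^2 = 4356 ≡ 247
260^128 ≡ 247^2 = 61009 ≡ 548
260^256 ≡ 548^2 = 300304 ≡ 347
433 = 256 + 128 + 32 + 16 + 1, so 260^433 ≡ 347·548·66·316·260 ≡ 563 (mod 587)
410·563 = 230830 ≡ 139 (mod 587)
211 ≠ 139; the check fails.

no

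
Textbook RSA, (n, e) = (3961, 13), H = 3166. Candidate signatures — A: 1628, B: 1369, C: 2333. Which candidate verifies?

C

Candidate A: Squares mod 3961: 1628^1≡1628, 1628^2≡475, 1628^4≡3809, 1628^8≡3299; 13 = 8 + 4 + 1, so 1628^13 ≡ 3299·3809·1628 ≡ 795 (mod 3961)
Candidate B: Squares mod 3961: 1369^1≡1369, 1369^2≡608, 1369^4≡1291, 1369^8≡3061; 13 = 8 + 4 + 1, so 1369^13 ≡ 3061·1291·1369 ≡ 1436 (mod 3961)
Candidate C: Squares mod 3961: 2333^1≡2333, 2333^2≡475, 2333^4≡3809, 2333^8≡3299; 13 = 8 + 4 + 1, so 2333^13 ≡ 3299·3809·2333 ≡ 3166 (mod 3961)
  → matches H = 3166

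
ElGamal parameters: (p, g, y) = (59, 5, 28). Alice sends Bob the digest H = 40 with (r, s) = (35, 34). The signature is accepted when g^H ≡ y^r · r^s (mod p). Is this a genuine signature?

genuine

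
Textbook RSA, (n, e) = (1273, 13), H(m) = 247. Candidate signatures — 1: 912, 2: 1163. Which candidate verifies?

1

Candidate 1: 912^13 mod 1273 = 247
  → matches H(m) = 247
Candidate 2: 1163^13 mod 1273 = 978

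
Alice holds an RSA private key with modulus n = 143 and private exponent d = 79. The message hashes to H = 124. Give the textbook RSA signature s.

H^79 mod 143 = 136

136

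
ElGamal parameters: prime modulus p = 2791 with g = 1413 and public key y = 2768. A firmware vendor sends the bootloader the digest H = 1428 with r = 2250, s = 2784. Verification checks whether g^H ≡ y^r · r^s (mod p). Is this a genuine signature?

forged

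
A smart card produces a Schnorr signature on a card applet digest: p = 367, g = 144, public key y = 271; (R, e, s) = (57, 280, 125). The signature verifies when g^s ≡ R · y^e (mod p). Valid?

no

g^s mod p:
144^2 = 20736 ≡ 184
144^4 ≡ 184^2 = 33856 ≡ 92
144^8 ≡ 92^2 = 8464 ≡ 23
144^16 ≡ 23^2 = 529 ≡ 162
144^32 ≡ 162^2 = 26244 ≡ 187
144^64 ≡ 187^2 = 34969 ≡ 104
125 = 64 + 32 + 16 + 8 + 4 + 1, so 144^125 ≡ 104·187·162·23·92·144 ≡ 191 (mod 367)
R · y^e mod p:
271^2 = 73441 ≡ 41
271^4 ≡ 41^2 = 1681 ≡ 213
271^8 ≡ 213^2 = 45369 ≡ 228
271^16 ≡ 228^2 = 51984 ≡ 237
271^32 ≡ 237^2 = 56169 ≡ 18
271^64 ≡ 18^2 = 324
271^128 ≡ 324^2 = 104976 ≡ 14
271^256 ≡ 14^2 = 196
280 = 256 + 16 + 8, so 271^280 ≡ 196·237·228 ≡ 170 (mod 367)
57·170 = 9690 ≡ 148 (mod 367)
191 ≠ 148; the check fails.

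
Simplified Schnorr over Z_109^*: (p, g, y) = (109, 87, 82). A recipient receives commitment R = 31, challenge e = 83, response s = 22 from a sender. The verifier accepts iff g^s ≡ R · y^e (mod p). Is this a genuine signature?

genuine

g^s mod p:
Squares mod 109: 87^1≡87, 87^2≡48, 87^4≡15, 87^8≡7, 87^16≡49
22 = 16 + 4 + 2, so 87^22 ≡ 49·15·48 ≡ 73 (mod 109)
R · y^e mod p:
Squares mod 109: 82^1≡82, 82^2≡75, 82^4≡66, 82^8≡105, 82^16≡16, 82^32≡38, 82^64≡27
83 = 64 + 16 + 2 + 1, so 82^83 ≡ 27·16·75·82 ≡ 34 (mod 109)
31·34 = 1054 ≡ 73 (mod 109)
73 ≡ 73 (mod 109); signature holds.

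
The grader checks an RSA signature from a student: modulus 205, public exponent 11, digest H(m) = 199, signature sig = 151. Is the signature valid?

invalid

Squares mod 205: sig^1≡151, sig^2≡46, sig^4≡66, sig^8≡51
11 = 8 + 2 + 1, so sig^11 ≡ 51·46·151 ≡ 6 (mod 205)
sig^11 mod 205 = 6, but H(m) = 199.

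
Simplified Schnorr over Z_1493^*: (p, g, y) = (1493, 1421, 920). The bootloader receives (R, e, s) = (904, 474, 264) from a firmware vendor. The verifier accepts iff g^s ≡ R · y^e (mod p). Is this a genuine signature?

g^s mod p:
1421^2 = 2019241 ≡ 705
1421^4 ≡ 705^2 = 497025 ≡ 1349
1421^8 ≡ 1349^2 = 1819801 ≡ 1327
1421^16 ≡ 1327^2 = 1760929 ≡ 682
1421^32 ≡ 682^2 = 465124 ≡ 801
1421^64 ≡ 801^2 = 641601 ≡ 1104
1421^128 ≡ 1104^2 = 1218816 ≡ 528
1421^256 ≡ 528^2 = 278784 ≡ 1086
264 = 256 + 8, so 1421^264 ≡ 1086·1327 ≡ 377 (mod 1493)
R · y^e mod p:
920^2 = 846400 ≡ 1362
920^4 ≡ 1362^2 = 1855044 ≡ 738
920^8 ≡ 738^2 = 544644 ≡ 1192
920^16 ≡ 1192^2 = 1420864 ≡ 1021
920^32 ≡ 1021^2 = 1042441 ≡ 327
920^64 ≡ 327^2 = 106929 ≡ 926
920^128 ≡ 926^2 = 857476 ≡ 494
920^256 ≡ 494^2 = 244036 ≡ 677
474 = 256 + 128 + 64 + 16 + 8 + 2, so 920^474 ≡ 677·494·926·1021·1192·1362 ≡ 1102 (mod 1493)
904·1102 = 996208 ≡ 377 (mod 1493)
377 ≡ 377 (mod 1493); signature holds.

genuine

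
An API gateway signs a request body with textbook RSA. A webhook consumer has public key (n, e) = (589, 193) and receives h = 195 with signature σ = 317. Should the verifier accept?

Squares mod 589: σ^1≡317, σ^2≡359, σ^4≡479, σ^8≡320, σ^16≡503, σ^32≡328, σ^64≡386, σ^128≡568
193 = 128 + 64 + 1, so σ^193 ≡ 568·386·317 ≡ 205 (mod 589)
205 ≠ 195, so verification fails.

reject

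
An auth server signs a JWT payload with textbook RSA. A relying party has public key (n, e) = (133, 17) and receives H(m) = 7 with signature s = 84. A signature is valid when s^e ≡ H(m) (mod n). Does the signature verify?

s^2 ≡ 84^2 = 7056 ≡ 7
s^4 ≡ 7^2 = 49
s^8 ≡ 49^2 = 2401 ≡ 7
s^16 ≡ 7^2 = 49
17 = 16 + 1, so s^17 ≡ 49·84 ≡ 126 (mod 133)
The recovered value 126 does not match the digest 7.

does not verify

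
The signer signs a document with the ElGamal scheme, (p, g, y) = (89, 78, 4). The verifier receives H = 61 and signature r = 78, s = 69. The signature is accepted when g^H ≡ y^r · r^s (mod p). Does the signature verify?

verifies

Left side g^H mod p:
78^2 = 6084 ≡ 32
78^4 ≡ 32^2 = 1024 ≡ 45
78^8 ≡ 45^2 = 2025 ≡ 67
78^16 ≡ 67^2 = 4489 ≡ 39
78^32 ≡ 39^2 = 1521 ≡ 8
61 = 32 + 16 + 8 + 4 + 1, so 78^61 ≡ 8·39·67·45·78 ≡ 16 (mod 89)
Right side y^r · r^s mod p:
4^2 = 16
4^4 ≡ 16^2 = 256 ≡ 78
4^8 ≡ 78^2 = 6084 ≡ 32
4^16 ≡ 32^2 = 1024 ≡ 45
4^32 ≡ 45^2 = 2025 ≡ 67
4^64 ≡ 67^2 = 4489 ≡ 39
78 = 64 + 8 + 4 + 2, so 4^78 ≡ 39·32·78·16 ≡ 4 (mod 89)
78^2 = 6084 ≡ 32
78^4 ≡ 32^2 = 1024 ≡ 45
78^8 ≡ 45^2 = 2025 ≡ 67
78^16 ≡ 67^2 = 4489 ≡ 39
78^32 ≡ 39^2 = 1521 ≡ 8
78^64 ≡ 8^2 = 64
69 = 64 + 4 + 1, so 78^69 ≡ 64·45·78 ≡ 4 (mod 89)
4·4 = 16 ≡ 16 (mod 89)
16 ≡ 16 (mod 89), so the signature is genuine.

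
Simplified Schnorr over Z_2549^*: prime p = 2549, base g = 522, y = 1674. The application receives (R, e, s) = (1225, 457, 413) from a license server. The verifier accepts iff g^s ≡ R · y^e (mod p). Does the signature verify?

verifies

g^s mod p:
522^2 = 272484 ≡ 2290
522^4 ≡ 2290^2 = 5244100 ≡ 807
522^8 ≡ 807^2 = 651249 ≡ 1254
522^16 ≡ 1254^2 = 1572516 ≡ 2332
522^32 ≡ 2332^2 = 5438224 ≡ 1207
522^64 ≡ 1207^2 = 1456849 ≡ 1370
522^128 ≡ 1370^2 = 1876900 ≡ 836
522^256 ≡ 836^2 = 698896 ≡ 470
413 = 256 + 128 + 16 + 8 + 4 + 1, so 522^413 ≡ 470·836·2332·1254·807·522 ≡ 149 (mod 2549)
R · y^e mod p:
1674^2 = 2802276 ≡ 925
1674^4 ≡ 925^2 = 855625 ≡ 1710
1674^8 ≡ 1710^2 = 2924100 ≡ 397
1674^16 ≡ 397^2 = 157609 ≡ 2120
1674^32 ≡ 2120^2 = 4494400 ≡ 513
1674^64 ≡ 513^2 = 263169 ≡ 622
1674^128 ≡ 622^2 = 386884 ≡ 1985
1674^256 ≡ 1985^2 = 3940225 ≡ 2020
457 = 256 + 128 + 64 + 8 + 1, so 1674^457 ≡ 2020·1985·622·397·1674 ≡ 2443 (mod 2549)
1225·2443 = 2992675 ≡ 149 (mod 2549)
149 ≡ 149 (mod 2549); signature holds.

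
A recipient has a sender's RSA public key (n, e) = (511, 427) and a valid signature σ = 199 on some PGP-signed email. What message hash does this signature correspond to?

206

σ^427 mod 511 = 206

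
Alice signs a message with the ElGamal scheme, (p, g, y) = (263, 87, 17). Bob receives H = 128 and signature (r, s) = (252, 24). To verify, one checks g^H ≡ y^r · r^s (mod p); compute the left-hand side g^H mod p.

102

87^2 = 7569 ≡ 205
87^4 ≡ 205^2 = 42025 ≡ 208
87^8 ≡ 208^2 = 43264 ≡ 132
87^16 ≡ 132^2 = 17424 ≡ 66
87^32 ≡ 66^2 = 4356 ≡ 148
87^64 ≡ 148^2 = 21904 ≡ 75
87^128 ≡ 75^2 = 5625 ≡ 102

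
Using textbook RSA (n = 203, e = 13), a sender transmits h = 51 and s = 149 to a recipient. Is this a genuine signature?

genuine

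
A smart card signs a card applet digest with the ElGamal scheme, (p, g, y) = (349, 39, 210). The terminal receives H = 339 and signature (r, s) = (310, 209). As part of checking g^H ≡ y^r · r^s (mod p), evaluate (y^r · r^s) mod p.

247

Squares mod 349: 210^1≡210, 210^2≡126, 210^4≡171, 210^8≡274, 210^16≡41, 210^32≡285, 210^64≡257, 210^128≡88, 210^256≡66
310 = 256 + 32 + 16 + 4 + 2, so 210^310 ≡ 66·285·41·171·126 ≡ 31 (mod 349)
Squares mod 349: 310^1≡310, 310^2≡125, 310^4≡269, 310^8≡118, 310^16≡313, 310^32≡249, 310^64≡228, 310^128≡332
209 = 128 + 64 + 16 + 1, so 310^209 ≡ 332·228·313·310 ≡ 53 (mod 349)
y^r · r^s ≡ 31·53 = 1643 ≡ 247 (mod 349)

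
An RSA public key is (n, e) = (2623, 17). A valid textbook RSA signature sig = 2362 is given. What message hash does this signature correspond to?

sig^17 mod 2623 = 2081

2081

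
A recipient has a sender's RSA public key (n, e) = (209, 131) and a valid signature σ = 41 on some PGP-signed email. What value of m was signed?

129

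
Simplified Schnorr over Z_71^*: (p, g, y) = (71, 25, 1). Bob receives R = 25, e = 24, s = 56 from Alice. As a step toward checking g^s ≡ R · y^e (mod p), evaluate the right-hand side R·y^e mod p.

1^2 = 1
1^4 ≡ 1^2 = 1
1^8 ≡ 1^2 = 1
1^16 ≡ 1^2 = 1
24 = 16 + 8, so 1^24 ≡ 1·1 ≡ 1 (mod 71)
R · y^e ≡ 25·1 = 25 ≡ 25 (mod 71)

25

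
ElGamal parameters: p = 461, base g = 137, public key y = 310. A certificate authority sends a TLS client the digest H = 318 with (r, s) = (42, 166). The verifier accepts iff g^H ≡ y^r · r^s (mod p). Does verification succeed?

fails

Left side g^H mod p:
137^2 = 18769 ≡ 329
137^4 ≡ 329^2 = 108241 ≡ 367
137^8 ≡ 367^2 = 134689 ≡ 77
137^16 ≡ 77^2 = 5929 ≡ 397
137^32 ≡ 397^2 = 157609 ≡ 408
137^64 ≡ 408^2 = 166464 ≡ 43
137^128 ≡ 43^2 = 1849 ≡ 5
137^256 ≡ 5^2 = 25
318 = 256 + 32 + 16 + 8 + 4 + 2, so 137^318 ≡ 25·408·397·77·367·329 ≡ 156 (mod 461)
Right side y^r · r^s mod p:
310^2 = 96100 ≡ 212
310^4 ≡ 212^2 = 44944 ≡ 227
310^8 ≡ 227^2 = 51529 ≡ 358
310^16 ≡ 358^2 = 128164 ≡ 6
310^32 ≡ 6^2 = 36
42 = 32 + 8 + 2, so 310^42 ≡ 36·358·212 ≡ 370 (mod 461)
42^2 = 1764 ≡ 381
42^4 ≡ 381^2 = 145161 ≡ 407
42^8 ≡ 407^2 = 165649 ≡ 150
42^16 ≡ 150^2 = 22500 ≡ 372
42^32 ≡ 372^2 = 138384 ≡ 84
42^64 ≡ 84^2 = 7056 ≡ 141
42^128 ≡ 141^2 = 19881 ≡ 58
166 = 128 + 32 + 4 + 2, so 42^166 ≡ 58·84·407·381 ≡ 85 (mod 461)
370·85 = 31450 ≡ 102 (mod 461)
156 ≠ 102, so verification fails.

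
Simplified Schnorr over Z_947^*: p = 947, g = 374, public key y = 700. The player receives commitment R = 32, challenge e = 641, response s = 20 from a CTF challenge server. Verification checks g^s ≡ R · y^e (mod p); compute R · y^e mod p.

700^641 mod 947 = 760
R · y^e ≡ 32·760 = 24320 ≡ 645 (mod 947)

645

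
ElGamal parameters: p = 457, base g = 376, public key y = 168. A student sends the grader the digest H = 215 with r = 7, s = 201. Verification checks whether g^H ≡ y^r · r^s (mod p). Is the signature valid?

invalid

Left side g^H mod p:
Squares mod 457: 376^1≡376, 376^2≡163, 376^4≡63, 376^8≡313, 376^16≡171, 376^32≡450, 376^64≡49, 376^128≡116
215 = 128 + 64 + 16 + 4 + 2 + 1, so 376^215 ≡ 116·49·171·63·163·376 ≡ 19 (mod 457)
Right side y^r · r^s mod p:
Squares mod 457: 168^1≡168, 168^2≡347, 168^4≡218
7 = 4 + 2 + 1, so 168^7 ≡ 218·347·168 ≡ 272 (mod 457)
Squares mod 457: 7^1≡7, 7^2≡49, 7^4≡116, 7^8≡203, 7^16≡79, 7^32≡300, 7^64≡428, 7^128≡384
201 = 128 + 64 + 8 + 1, so 7^201 ≡ 384·428·203·7 ≡ 283 (mod 457)
272·283 = 76976 ≡ 200 (mod 457)
19 ≠ 200, so verification fails.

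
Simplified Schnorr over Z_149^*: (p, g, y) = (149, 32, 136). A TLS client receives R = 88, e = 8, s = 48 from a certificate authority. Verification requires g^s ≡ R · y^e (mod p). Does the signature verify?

g^s mod p:
32^2 = 1024 ≡ 130
32^4 ≡ 130^2 = 16900 ≡ 63
32^8 ≡ 63^2 = 3969 ≡ 95
32^16 ≡ 95^2 = 9025 ≡ 85
32^32 ≡ 85^2 = 7225 ≡ 73
48 = 32 + 16, so 32^48 ≡ 73·85 ≡ 96 (mod 149)
R · y^e mod p:
136^2 = 18496 ≡ 20
136^4 ≡ 20^2 = 400 ≡ 102
136^8 ≡ 102^2 = 10404 ≡ 123
88·123 = 10824 ≡ 96 (mod 149)
96 ≡ 96 (mod 149); signature holds.

verifies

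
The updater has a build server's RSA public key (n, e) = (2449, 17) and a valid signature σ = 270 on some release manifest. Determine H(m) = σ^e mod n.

1686

σ^2 ≡ 270^2 = 72900 ≡ 1879
σ^4 ≡ 1879^2 = 3530641 ≡ 1632
σ^8 ≡ 1632^2 = 2663424 ≡ 1361
σ^16 ≡ 1361^2 = 1852321 ≡ 877
17 = 16 + 1, so σ^17 ≡ 877·270 ≡ 1686 (mod 2449)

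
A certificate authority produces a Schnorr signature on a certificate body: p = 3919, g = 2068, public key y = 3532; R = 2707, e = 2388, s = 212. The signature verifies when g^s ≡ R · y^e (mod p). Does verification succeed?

g^s mod p:
2068^2 = 4276624 ≡ 995
2068^4 ≡ 995^2 = 990025 ≡ 2437
2068^8 ≡ 2437^2 = 5938969 ≡ 1684
2068^16 ≡ 1684^2 = 2835856 ≡ 2419
2068^32 ≡ 2419^2 = 5851561 ≡ 494
2068^64 ≡ 494^2 = 244036 ≡ 1058
2068^128 ≡ 1058^2 = 1119364 ≡ 2449
212 = 128 + 64 + 16 + 4, so 2068^212 ≡ 2449·1058·2419·2437 ≡ 3538 (mod 3919)
R · y^e mod p:
3532^2 = 12475024 ≡ 847
3532^4 ≡ 847^2 = 717409 ≡ 232
3532^8 ≡ 232^2 = 53824 ≡ 2877
3532^16 ≡ 2877^2 = 8277129 ≡ 201
3532^32 ≡ 201^2 = 40401 ≡ 1211
3532^64 ≡ 1211^2 = 1466521 ≡ 815
3532^128 ≡ 815^2 = 664225 ≡ 1914
3532^256 ≡ 1914^2 = 3663396 ≡ 3050
3532^512 ≡ 3050^2 = 9302500 ≡ 2713
3532^1024 ≡ 2713^2 = 7360369 ≡ 487
3532^2048 ≡ 487^2 = 237169 ≡ 2029
2388 = 2048 + 256 + 64 + 16 + 4, so 3532^2388 ≡ 2029·3050·815·201·232 ≡ 3638 (mod 3919)
2707·3638 = 9848066 ≡ 3538 (mod 3919)
3538 ≡ 3538 (mod 3919); signature holds.

passes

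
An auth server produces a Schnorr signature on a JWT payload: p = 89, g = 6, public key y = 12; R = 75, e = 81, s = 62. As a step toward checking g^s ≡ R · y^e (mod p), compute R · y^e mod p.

Squares mod 89: 12^1≡12, 12^2≡55, 12^4≡88, 12^8≡1, 12^16≡1, 12^32≡1, 12^64≡1
81 = 64 + 16 + 1, so 12^81 ≡ 1·1·12 ≡ 12 (mod 89)
R · y^e ≡ 75·12 = 900 ≡ 10 (mod 89)

10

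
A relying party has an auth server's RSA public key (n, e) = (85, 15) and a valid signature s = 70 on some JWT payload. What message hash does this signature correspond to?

60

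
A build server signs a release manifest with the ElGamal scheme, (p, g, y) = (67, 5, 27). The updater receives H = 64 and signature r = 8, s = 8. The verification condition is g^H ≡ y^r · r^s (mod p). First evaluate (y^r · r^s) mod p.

59

27^2 = 729 ≡ 59
27^4 ≡ 59^2 = 3481 ≡ 64
27^8 ≡ 64^2 = 4096 ≡ 9
8^2 = 64
8^4 ≡ 64^2 = 4096 ≡ 9
8^8 ≡ 9^2 = 81 ≡ 14
y^r · r^s ≡ 9·14 = 126 ≡ 59 (mod 67)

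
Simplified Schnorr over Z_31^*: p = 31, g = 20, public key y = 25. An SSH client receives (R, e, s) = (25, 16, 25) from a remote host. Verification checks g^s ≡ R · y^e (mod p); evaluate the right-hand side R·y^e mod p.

Squares mod 31: 25^1≡25, 25^2≡5, 25^4≡25, 25^8≡5, 25^16≡25
25^16 ≡ 25 (mod 31)
R · y^e ≡ 25·25 = 625 ≡ 5 (mod 31)

5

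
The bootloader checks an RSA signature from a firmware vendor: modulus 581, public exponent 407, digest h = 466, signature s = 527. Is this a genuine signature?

genuine

Squares mod 581: s^1≡527, s^2≡11, s^4≡121, s^8≡116, s^16≡93, s^32≡515, s^64≡289, s^128≡438, s^256≡114
407 = 256 + 128 + 16 + 4 + 2 + 1, so s^407 ≡ 114·438·93·121·11·527 ≡ 466 (mod 581)
Since 466 equals the digest 466, verification succeeds.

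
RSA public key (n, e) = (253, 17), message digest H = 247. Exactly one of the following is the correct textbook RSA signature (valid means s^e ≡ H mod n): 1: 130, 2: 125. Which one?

Candidate 1: 130^2 = 16900 ≡ 202; 130^4 ≡ 202^2 = 40804 ≡ 71; 130^8 ≡ 71^2 = 5041 ≡ 234; 130^16 ≡ 234^2 = 54756 ≡ 108; 17 = 16 + 1, so 130^17 ≡ 108·130 ≡ 125 (mod 253)
Candidate 2: 125^2 = 15625 ≡ 192; 125^4 ≡ 192^2 = 36864 ≡ 179; 125^8 ≡ 179^2 = 32041 ≡ 163; 125^16 ≡ 163^2 = 26569 ≡ 4; 17 = 16 + 1, so 125^17 ≡ 4·125 ≡ 247 (mod 253)
  → matches H = 247

2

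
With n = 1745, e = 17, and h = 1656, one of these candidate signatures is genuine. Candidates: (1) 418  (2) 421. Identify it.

2

Candidate 1: 418^2 = 174724 ≡ 224; 418^4 ≡ 224^2 = 50176 ≡ 1316; 418^8 ≡ 1316^2 = 1731856 ≡ 816; 418^16 ≡ 816^2 = 665856 ≡ 1011; 17 = 16 + 1, so 418^17 ≡ 1011·418 ≡ 308 (mod 1745)
Candidate 2: 421^2 = 177241 ≡ 996; 421^4 ≡ 996^2 = 992016 ≡ 856; 421^8 ≡ 856^2 = 732736 ≡ 1581; 421^16 ≡ 1581^2 = 2499561 ≡ 721; 17 = 16 + 1, so 421^17 ≡ 721·421 ≡ 1656 (mod 1745)
  → matches h = 1656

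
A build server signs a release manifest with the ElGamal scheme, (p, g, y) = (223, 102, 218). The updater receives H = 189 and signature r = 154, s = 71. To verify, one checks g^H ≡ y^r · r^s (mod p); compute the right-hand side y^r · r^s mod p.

111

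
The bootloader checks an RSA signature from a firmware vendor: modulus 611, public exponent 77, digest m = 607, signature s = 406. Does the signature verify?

Squares mod 611: s^1≡406, s^2≡477, s^4≡237, s^8≡568, s^16≡16, s^32≡256, s^64≡159
77 = 64 + 8 + 4 + 1, so s^77 ≡ 159·568·237·406 ≡ 607 (mod 611)
s^77 mod 611 = 607 matches m.

verifies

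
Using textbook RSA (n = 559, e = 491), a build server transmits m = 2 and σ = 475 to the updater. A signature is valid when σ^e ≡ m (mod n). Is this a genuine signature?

genuine

σ^2 ≡ 475^2 = 225625 ≡ 348
σ^4 ≡ 348^2 = 121104 ≡ 360
σ^8 ≡ 360^2 = 129600 ≡ 471
σ^16 ≡ 471^2 = 221841 ≡ 477
σ^32 ≡ 477^2 = 227529 ≡ 16
σ^64 ≡ 16^2 = 256
σ^128 ≡ 256^2 = 65536 ≡ 133
σ^256 ≡ 133^2 = 17689 ≡ 360
491 = 256 + 128 + 64 + 32 + 8 + 2 + 1, so σ^491 ≡ 360·133·256·16·471·348·475 ≡ 2 (mod 559)
σ^491 mod 559 = 2 matches m.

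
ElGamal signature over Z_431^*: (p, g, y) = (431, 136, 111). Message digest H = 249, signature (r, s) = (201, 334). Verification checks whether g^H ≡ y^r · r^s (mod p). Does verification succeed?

passes

Left side g^H mod p:
Squares mod 431: 136^1≡136, 136^2≡394, 136^4≡76, 136^8≡173, 136^16≡190, 136^32≡327, 136^64≡41, 136^128≡388
249 = 128 + 64 + 32 + 16 + 8 + 1, so 136^249 ≡ 388·41·327·190·173·136 ≡ 31 (mod 431)
Right side y^r · r^s mod p:
Squares mod 431: 111^1≡111, 111^2≡253, 111^4≡221, 111^8≡138, 111^16≡80, 111^32≡366, 111^64≡346, 111^128≡329
201 = 128 + 64 + 8 + 1, so 111^201 ≡ 329·346·138·111 ≡ 13 (mod 431)
Squares mod 431: 201^1≡201, 201^2≡318, 201^4≡270, 201^8≡61, 201^16≡273, 201^32≡397, 201^64≡294, 201^128≡236, 201^256≡97
334 = 256 + 64 + 8 + 4 + 2, so 201^334 ≡ 97·294·61·270·318 ≡ 135 (mod 431)
13·135 = 1755 ≡ 31 (mod 431)
31 ≡ 31 (mod 431), so the signature is genuine.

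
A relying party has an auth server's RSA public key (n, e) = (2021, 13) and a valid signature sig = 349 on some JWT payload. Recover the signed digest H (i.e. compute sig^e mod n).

Squares mod 2021: sig^1≡349, sig^2≡541, sig^4≡1657, sig^8≡1131
13 = 8 + 4 + 1, so sig^13 ≡ 1131·1657·349 ≡ 1237 (mod 2021)

1237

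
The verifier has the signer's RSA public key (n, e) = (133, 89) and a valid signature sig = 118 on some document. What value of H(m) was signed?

62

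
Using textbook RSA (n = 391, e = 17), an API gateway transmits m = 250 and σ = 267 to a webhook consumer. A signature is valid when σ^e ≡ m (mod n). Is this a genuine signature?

Squares mod 391: σ^1≡267, σ^2≡127, σ^4≡98, σ^8≡220, σ^16≡307
17 = 16 + 1, so σ^17 ≡ 307·267 ≡ 250 (mod 391)
250 = m, so the signature checks out.

genuine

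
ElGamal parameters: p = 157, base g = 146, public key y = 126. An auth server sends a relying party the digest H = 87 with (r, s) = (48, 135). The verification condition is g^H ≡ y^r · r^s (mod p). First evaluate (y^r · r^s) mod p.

141

126^2 = 15876 ≡ 19
126^4 ≡ 19^2 = 361 ≡ 47
126^8 ≡ 47^2 = 2209 ≡ 11
126^16 ≡ 11^2 = 121
126^32 ≡ 121^2 = 14641 ≡ 40
48 = 32 + 16, so 126^48 ≡ 40·121 ≡ 130 (mod 157)
48^2 = 2304 ≡ 106
48^4 ≡ 106^2 = 11236 ≡ 89
48^8 ≡ 89^2 = 7921 ≡ 71
48^16 ≡ 71^2 = 5041 ≡ 17
48^32 ≡ 17^2 = 289 ≡ 132
48^64 ≡ 132^2 = 17424 ≡ 154
48^128 ≡ 154^2 = 23716 ≡ 9
135 = 128 + 4 + 2 + 1, so 48^135 ≡ 9·89·106·48 ≡ 82 (mod 157)
y^r · r^s ≡ 130·82 = 10660 ≡ 141 (mod 157)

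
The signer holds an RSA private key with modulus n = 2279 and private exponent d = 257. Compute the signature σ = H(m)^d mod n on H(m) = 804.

(H(m))^257 mod 2279 = 958

958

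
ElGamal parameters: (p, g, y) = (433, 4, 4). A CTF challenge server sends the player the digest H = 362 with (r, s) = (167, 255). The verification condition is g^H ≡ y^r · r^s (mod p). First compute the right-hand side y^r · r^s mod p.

16

Squares mod 433: 4^1≡4, 4^2≡16, 4^4≡256, 4^8≡153, 4^16≡27, 4^32≡296, 4^64≡150, 4^128≡417
167 = 128 + 32 + 4 + 2 + 1, so 4^167 ≡ 417·296·256·16·4 ≡ 275 (mod 433)
Squares mod 433: 167^1≡167, 167^2≡177, 167^4≡153, 167^8≡27, 167^16≡296, 167^32≡150, 167^64≡417, 167^128≡256
255 = 128 + 64 + 32 + 16 + 8 + 4 + 2 + 1, so 167^255 ≡ 256·417·150·296·27·153·177·167 ≡ 115 (mod 433)
y^r · r^s ≡ 275·115 = 31625 ≡ 16 (mod 433)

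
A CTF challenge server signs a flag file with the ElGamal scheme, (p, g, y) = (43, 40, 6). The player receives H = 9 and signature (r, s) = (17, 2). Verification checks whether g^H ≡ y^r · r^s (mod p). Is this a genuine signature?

forged

Left side g^H mod p:
40^9 mod 43 = 11
Right side y^r · r^s mod p:
6^17 mod 43 = 36
17^2 mod 43 = 31
36·31 = 1116 ≡ 41 (mod 43)
11 ≠ 41, so verification fails.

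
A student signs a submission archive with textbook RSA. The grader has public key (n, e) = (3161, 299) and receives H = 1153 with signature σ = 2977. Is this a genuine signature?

σ^2 ≡ 2977^2 = 8862529 ≡ 2246
σ^4 ≡ 2246^2 = 5044516 ≡ 2721
σ^8 ≡ 2721^2 = 7403841 ≡ 779
σ^16 ≡ 779^2 = 606841 ≡ 3090
σ^32 ≡ 3090^2 = 9548100 ≡ 1880
σ^64 ≡ 1880^2 = 3534400 ≡ 402
σ^128 ≡ 402^2 = 161604 ≡ 393
σ^256 ≡ 393^2 = 154449 ≡ 2721
299 = 256 + 32 + 8 + 2 + 1, so σ^299 ≡ 2721·1880·779·2246·2977 ≡ 588 (mod 3161)
σ^299 mod 3161 = 588, but H = 1153.

forged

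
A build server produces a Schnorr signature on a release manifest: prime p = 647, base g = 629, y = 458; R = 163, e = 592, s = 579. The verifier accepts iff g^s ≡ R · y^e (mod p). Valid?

g^s mod p:
629^2 = 395641 ≡ 324
629^4 ≡ 324^2 = 104976 ≡ 162
629^8 ≡ 162^2 = 26244 ≡ 364
629^16 ≡ 364^2 = 132496 ≡ 508
629^32 ≡ 508^2 = 258064 ≡ 558
629^64 ≡ 558^2 = 311364 ≡ 157
629^128 ≡ 157^2 = 24649 ≡ 63
629^256 ≡ 63^2 = 3969 ≡ 87
629^512 ≡ 87^2 = 7569 ≡ 452
579 = 512 + 64 + 2 + 1, so 629^579 ≡ 452·157·324·629 ≡ 560 (mod 647)
R · y^e mod p:
458^2 = 209764 ≡ 136
458^4 ≡ 136^2 = 18496 ≡ 380
458^8 ≡ 380^2 = 144400 ≡ 119
458^16 ≡ 119^2 = 14161 ≡ 574
458^32 ≡ 574^2 = 329476 ≡ 153
458^64 ≡ 153^2 = 23409 ≡ 117
458^128 ≡ 117^2 = 13689 ≡ 102
458^256 ≡ 102^2 = 10404 ≡ 52
458^512 ≡ 52^2 = 2704 ≡ 116
592 = 512 + 64 + 16, so 458^592 ≡ 116·117·574 ≡ 448 (mod 647)
163·448 = 73024 ≡ 560 (mod 647)
560 ≡ 560 (mod 647); signature holds.

yes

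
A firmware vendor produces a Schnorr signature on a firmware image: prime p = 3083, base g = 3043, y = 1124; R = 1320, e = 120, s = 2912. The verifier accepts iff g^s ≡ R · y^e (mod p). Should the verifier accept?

reject

g^s mod p:
3043^2 = 9259849 ≡ 1600
3043^4 ≡ 1600^2 = 2560000 ≡ 1110
3043^8 ≡ 1110^2 = 1232100 ≡ 1983
3043^16 ≡ 1983^2 = 3932289 ≡ 1464
3043^32 ≡ 1464^2 = 2143296 ≡ 611
3043^64 ≡ 611^2 = 373321 ≡ 278
3043^128 ≡ 278^2 = 77284 ≡ 209
3043^256 ≡ 209^2 = 43681 ≡ 519
3043^512 ≡ 519^2 = 269361 ≡ 1140
3043^1024 ≡ 1140^2 = 1299600 ≡ 1657
3043^2048 ≡ 1657^2 = 2745649 ≡ 1779
2912 = 2048 + 512 + 256 + 64 + 32, so 3043^2912 ≡ 1779·1140·519·278·611 ≡ 940 (mod 3083)
R · y^e mod p:
1124^2 = 1263376 ≡ 2429
1124^4 ≡ 2429^2 = 5900041 ≡ 2262
1124^8 ≡ 2262^2 = 5116644 ≡ 1947
1124^16 ≡ 1947^2 = 3790809 ≡ 1802
1124^32 ≡ 1802^2 = 3247204 ≡ 805
1124^64 ≡ 805^2 = 648025 ≡ 595
120 = 64 + 32 + 16 + 8, so 1124^120 ≡ 595·805·1802·1947 ≡ 1238 (mod 3083)
1320·1238 = 1634160 ≡ 170 (mod 3083)
940 ≠ 170; the check fails.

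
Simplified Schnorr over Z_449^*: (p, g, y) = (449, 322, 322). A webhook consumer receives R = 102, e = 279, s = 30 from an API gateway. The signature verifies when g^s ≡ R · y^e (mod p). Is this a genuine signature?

genuine

g^s mod p:
322^2 = 103684 ≡ 414
322^4 ≡ 414^2 = 171396 ≡ 327
322^8 ≡ 327^2 = 106929 ≡ 67
322^16 ≡ 67^2 = 4489 ≡ 448
30 = 16 + 8 + 4 + 2, so 322^30 ≡ 448·67·327·414 ≡ 372 (mod 449)
R · y^e mod p:
322^2 = 103684 ≡ 414
322^4 ≡ 414^2 = 171396 ≡ 327
322^8 ≡ 327^2 = 106929 ≡ 67
322^16 ≡ 67^2 = 4489 ≡ 448
322^32 ≡ 448^2 = 200704 ≡ 1
322^64 ≡ 1^2 = 1
322^128 ≡ 1^2 = 1
322^256 ≡ 1^2 = 1
279 = 256 + 16 + 4 + 2 + 1, so 322^279 ≡ 1·448·327·414·322 ≡ 347 (mod 449)
102·347 = 35394 ≡ 372 (mod 449)
372 ≡ 372 (mod 449); signature holds.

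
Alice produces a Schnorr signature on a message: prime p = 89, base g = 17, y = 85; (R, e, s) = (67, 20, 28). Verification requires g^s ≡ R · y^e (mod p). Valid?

g^s mod p:
17^2 = 289 ≡ 22
17^4 ≡ 22^2 = 484 ≡ 39
17^8 ≡ 39^2 = 1521 ≡ 8
17^16 ≡ 8^2 = 64
28 = 16 + 8 + 4, so 17^28 ≡ 64·8·39 ≡ 32 (mod 89)
R · y^e mod p:
85^2 = 7225 ≡ 16
85^4 ≡ 16^2 = 256 ≡ 78
85^8 ≡ 78^2 = 6084 ≡ 32
85^16 ≡ 32^2 = 1024 ≡ 45
20 = 16 + 4, so 85^20 ≡ 45·78 ≡ 39 (mod 89)
67·39 = 2613 ≡ 32 (mod 89)
32 ≡ 32 (mod 89); signature holds.

yes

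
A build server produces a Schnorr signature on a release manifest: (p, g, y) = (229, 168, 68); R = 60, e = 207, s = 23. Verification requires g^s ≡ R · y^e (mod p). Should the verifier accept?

accept

g^s mod p:
Squares mod 229: 168^1≡168, 168^2≡57, 168^4≡43, 168^8≡17, 168^16≡60
23 = 16 + 4 + 2 + 1, so 168^23 ≡ 60·43·57·168 ≡ 186 (mod 229)
R · y^e mod p:
Squares mod 229: 68^1≡68, 68^2≡44, 68^4≡104, 68^8≡53, 68^16≡61, 68^32≡57, 68^64≡43, 68^128≡17
207 = 128 + 64 + 8 + 4 + 2 + 1, so 68^207 ≡ 17·43·53·104·44·68 ≡ 26 (mod 229)
60·26 = 1560 ≡ 186 (mod 229)
186 ≡ 186 (mod 229); signature holds.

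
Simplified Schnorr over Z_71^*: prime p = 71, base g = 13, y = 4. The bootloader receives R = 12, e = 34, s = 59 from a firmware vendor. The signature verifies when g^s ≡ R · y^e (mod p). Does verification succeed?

fails

g^s mod p:
13^2 = 169 ≡ 27
13^4 ≡ 27^2 = 729 ≡ 19
13^8 ≡ 19^2 = 361 ≡ 6
13^16 ≡ 6^2 = 36
13^32 ≡ 36^2 = 1296 ≡ 18
59 = 32 + 16 + 8 + 2 + 1, so 13^59 ≡ 18·36·6·27·13 ≡ 68 (mod 71)
R · y^e mod p:
4^2 = 16
4^4 ≡ 16^2 = 256 ≡ 43
4^8 ≡ 43^2 = 1849 ≡ 3
4^16 ≡ 3^2 = 9
4^32 ≡ 9^2 = 81 ≡ 10
34 = 32 + 2, so 4^34 ≡ 10·16 ≡ 18 (mod 71)
12·18 = 216 ≡ 3 (mod 71)
68 ≠ 3; the check fails.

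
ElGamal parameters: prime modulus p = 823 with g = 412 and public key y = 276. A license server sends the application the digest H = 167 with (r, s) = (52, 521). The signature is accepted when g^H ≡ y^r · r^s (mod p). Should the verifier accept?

Left side g^H mod p:
412^2 = 169744 ≡ 206
412^4 ≡ 206^2 = 42436 ≡ 463
412^8 ≡ 463^2 = 214369 ≡ 389
412^16 ≡ 389^2 = 151321 ≡ 712
412^32 ≡ 712^2 = 506944 ≡ 799
412^64 ≡ 799^2 = 638401 ≡ 576
412^128 ≡ 576^2 = 331776 ≡ 107
167 = 128 + 32 + 4 + 2 + 1, so 412^167 ≡ 107·799·463·206·412 ≡ 340 (mod 823)
Right side y^r · r^s mod p:
276^2 = 76176 ≡ 460
276^4 ≡ 460^2 = 211600 ≡ 89
276^8 ≡ 89^2 = 7921 ≡ 514
276^16 ≡ 514^2 = 264196 ≡ 13
276^32 ≡ 13^2 = 169
52 = 32 + 16 + 4, so 276^52 ≡ 169·13·89 ≡ 482 (mod 823)
52^2 = 2704 ≡ 235
52^4 ≡ 235^2 = 55225 ≡ 84
52^8 ≡ 84^2 = 7056 ≡ 472
52^16 ≡ 472^2 = 222784 ≡ 574
52^32 ≡ 574^2 = 329476 ≡ 276
52^64 ≡ 276^2 = 76176 ≡ 460
52^128 ≡ 460^2 = 211600 ≡ 89
52^256 ≡ 89^2 = 7921 ≡ 514
52^512 ≡ 514^2 = 264196 ≡ 13
521 = 512 + 8 + 1, so 52^521 ≡ 13·472·52 ≡ 571 (mod 823)
482·571 = 275222 ≡ 340 (mod 823)
340 ≡ 340 (mod 823), so the signature is genuine.

accept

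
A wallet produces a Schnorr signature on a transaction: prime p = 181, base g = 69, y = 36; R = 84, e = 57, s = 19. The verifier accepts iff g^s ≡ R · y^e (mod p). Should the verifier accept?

accept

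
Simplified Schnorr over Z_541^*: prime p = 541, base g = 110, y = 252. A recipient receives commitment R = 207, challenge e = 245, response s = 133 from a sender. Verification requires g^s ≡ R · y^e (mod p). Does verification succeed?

passes

g^s mod p:
Squares mod 541: 110^1≡110, 110^2≡198, 110^4≡252, 110^8≡207, 110^16≡110, 110^32≡198, 110^64≡252, 110^128≡207
133 = 128 + 4 + 1, so 110^133 ≡ 207·252·110 ≡ 194 (mod 541)
R · y^e mod p:
Squares mod 541: 252^1≡252, 252^2≡207, 252^4≡110, 252^8≡198, 252^16≡252, 252^32≡207, 252^64≡110, 252^128≡198
245 = 128 + 64 + 32 + 16 + 4 + 1, so 252^245 ≡ 198·110·207·252·110·252 ≡ 129 (mod 541)
207·129 = 26703 ≡ 194 (mod 541)
194 ≡ 194 (mod 541); signature holds.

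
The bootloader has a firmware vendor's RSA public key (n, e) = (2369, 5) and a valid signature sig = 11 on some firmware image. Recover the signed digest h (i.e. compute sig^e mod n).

2328

sig^5 mod 2369 = 2328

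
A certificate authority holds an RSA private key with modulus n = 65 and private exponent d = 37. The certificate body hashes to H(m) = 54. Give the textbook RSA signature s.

Squares mod 65: (H(m))^1≡54, (H(m))^2≡56, (H(m))^4≡16, (H(m))^8≡61, (H(m))^16≡16, (H(m))^32≡61
37 = 32 + 4 + 1, so (H(m))^37 ≡ 61·16·54 ≡ 54 (mod 65)

54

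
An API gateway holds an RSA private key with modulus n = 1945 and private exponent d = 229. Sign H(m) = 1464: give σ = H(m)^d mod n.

1889

(H(m))^2 ≡ 1464^2 = 2143296 ≡ 1851
(H(m))^4 ≡ 1851^2 = 3426201 ≡ 1056
(H(m))^8 ≡ 1056^2 = 1115136 ≡ 651
(H(m))^16 ≡ 651^2 = 423801 ≡ 1736
(H(m))^32 ≡ 1736^2 = 3013696 ≡ 891
(H(m))^64 ≡ 891^2 = 793881 ≡ 321
(H(m))^128 ≡ 321^2 = 103041 ≡ 1901
229 = 128 + 64 + 32 + 4 + 1, so (H(m))^229 ≡ 1901·321·891·1056·1464 ≡ 1889 (mod 1945)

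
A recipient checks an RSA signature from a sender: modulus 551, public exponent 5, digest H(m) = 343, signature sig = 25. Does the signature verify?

does not verify

sig^2 ≡ 25^2 = 625 ≡ 74
sig^4 ≡ 74^2 = 5476 ≡ 517
5 = 4 + 1, so sig^5 ≡ 517·25 ≡ 252 (mod 551)
The recovered value 252 does not match the digest 343.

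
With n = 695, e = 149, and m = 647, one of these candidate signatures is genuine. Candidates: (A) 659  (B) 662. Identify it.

B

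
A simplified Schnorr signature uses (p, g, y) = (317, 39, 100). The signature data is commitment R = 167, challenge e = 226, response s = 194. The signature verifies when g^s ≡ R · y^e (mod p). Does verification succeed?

g^s mod p:
39^2 = 1521 ≡ 253
39^4 ≡ 253^2 = 64009 ≡ 292
39^8 ≡ 292^2 = 85264 ≡ 308
39^16 ≡ 308^2 = 94864 ≡ 81
39^32 ≡ 81^2 = 6561 ≡ 221
39^64 ≡ 221^2 = 48841 ≡ 23
39^128 ≡ 23^2 = 529 ≡ 212
194 = 128 + 64 + 2, so 39^194 ≡ 212·23·253 ≡ 181 (mod 317)
R · y^e mod p:
100^2 = 10000 ≡ 173
100^4 ≡ 173^2 = 29929 ≡ 131
100^8 ≡ 131^2 = 17161 ≡ 43
100^16 ≡ 43^2 = 1849 ≡ 264
100^32 ≡ 264^2 = 69696 ≡ 273
100^64 ≡ 273^2 = 74529 ≡ 34
100^128 ≡ 34^2 = 1156 ≡ 205
226 = 128 + 64 + 32 + 2, so 100^226 ≡ 205·34·273·173 ≡ 16 (mod 317)
167·16 = 2672 ≡ 136 (mod 317)
181 ≠ 136; the check fails.

fails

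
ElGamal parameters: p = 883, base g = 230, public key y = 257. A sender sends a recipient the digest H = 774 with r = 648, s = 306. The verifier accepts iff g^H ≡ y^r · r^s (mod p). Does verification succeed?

Left side g^H mod p:
230^2 = 52900 ≡ 803
230^4 ≡ 803^2 = 644809 ≡ 219
230^8 ≡ 219^2 = 47961 ≡ 279
230^16 ≡ 279^2 = 77841 ≡ 137
230^32 ≡ 137^2 = 18769 ≡ 226
230^64 ≡ 226^2 = 51076 ≡ 745
230^128 ≡ 745^2 = 555025 ≡ 501
230^256 ≡ 501^2 = 251001 ≡ 229
230^512 ≡ 229^2 = 52441 ≡ 344
774 = 512 + 256 + 4 + 2, so 230^774 ≡ 344·229·219·803 ≡ 853 (mod 883)
Right side y^r · r^s mod p:
257^2 = 66049 ≡ 707
257^4 ≡ 707^2 = 499849 ≡ 71
257^8 ≡ 71^2 = 5041 ≡ 626
257^16 ≡ 626^2 = 391876 ≡ 707
257^32 ≡ 707^2 = 499849 ≡ 71
257^64 ≡ 71^2 = 5041 ≡ 626
257^128 ≡ 626^2 = 391876 ≡ 707
257^256 ≡ 707^2 = 499849 ≡ 71
257^512 ≡ 71^2 = 5041 ≡ 626
648 = 512 + 128 + 8, so 257^648 ≡ 626·707·626 ≡ 71 (mod 883)
648^2 = 419904 ≡ 479
648^4 ≡ 479^2 = 229441 ≡ 744
648^8 ≡ 744^2 = 553536 ≡ 778
648^16 ≡ 778^2 = 605284 ≡ 429
648^32 ≡ 429^2 = 184041 ≡ 377
648^64 ≡ 377^2 = 142129 ≡ 849
648^128 ≡ 849^2 = 720801 ≡ 273
648^256 ≡ 273^2 = 74529 ≡ 357
306 = 256 + 32 + 16 + 2, so 648^306 ≡ 357·377·429·479 ≡ 211 (mod 883)
71·211 = 14981 ≡ 853 (mod 883)
853 ≡ 853 (mod 883), so the signature is genuine.

passes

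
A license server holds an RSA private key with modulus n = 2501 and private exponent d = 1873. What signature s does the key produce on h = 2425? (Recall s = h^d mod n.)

960

h^1873 mod 2501 = 960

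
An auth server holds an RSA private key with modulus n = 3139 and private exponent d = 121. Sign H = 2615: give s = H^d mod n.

2816

H^2 ≡ 2615^2 = 6838225 ≡ 1483
H^4 ≡ 1483^2 = 2199289 ≡ 1989
H^8 ≡ 1989^2 = 3956121 ≡ 981
H^16 ≡ 981^2 = 962361 ≡ 1827
H^32 ≡ 1827^2 = 3337929 ≡ 1172
H^64 ≡ 1172^2 = 1373584 ≡ 1841
121 = 64 + 32 + 16 + 8 + 1, so H^121 ≡ 1841·1172·1827·981·2615 ≡ 2816 (mod 3139)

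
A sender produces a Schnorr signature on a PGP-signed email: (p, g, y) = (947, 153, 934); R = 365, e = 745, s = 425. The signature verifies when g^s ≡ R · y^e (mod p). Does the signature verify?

verifies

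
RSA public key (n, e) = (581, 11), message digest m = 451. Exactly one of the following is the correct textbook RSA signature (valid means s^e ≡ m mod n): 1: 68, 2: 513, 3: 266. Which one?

1

Candidate 1: Squares mod 581: 68^1≡68, 68^2≡557, 68^4≡576, 68^8≡25; 11 = 8 + 2 + 1, so 68^11 ≡ 25·557·68 ≡ 451 (mod 581)
  → matches m = 451
Candidate 2: Squares mod 581: 513^1≡513, 513^2≡557, 513^4≡576, 513^8≡25; 11 = 8 + 2 + 1, so 513^11 ≡ 25·557·513 ≡ 130 (mod 581)
Candidate 3: Squares mod 581: 266^1≡266, 266^2≡455, 266^4≡189, 266^8≡280; 11 = 8 + 2 + 1, so 266^11 ≡ 280·455·266 ≡ 413 (mod 581)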